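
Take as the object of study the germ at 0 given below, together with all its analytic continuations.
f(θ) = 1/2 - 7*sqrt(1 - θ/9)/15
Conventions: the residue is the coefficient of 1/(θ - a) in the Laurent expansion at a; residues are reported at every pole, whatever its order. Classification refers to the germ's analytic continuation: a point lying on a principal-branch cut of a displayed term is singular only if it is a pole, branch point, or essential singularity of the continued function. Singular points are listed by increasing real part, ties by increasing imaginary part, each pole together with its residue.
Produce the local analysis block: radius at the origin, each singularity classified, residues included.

Branch term (-7/15)*sqrt(1 - θ/(9)): its argument vanishes at θ = 9, a square-root branch point, modulus 9.
The radius of convergence is the smallest modulus among the singular points: 9.

Radius of convergence at 0: 9.
At 9: an algebraic (square-root) branch point.


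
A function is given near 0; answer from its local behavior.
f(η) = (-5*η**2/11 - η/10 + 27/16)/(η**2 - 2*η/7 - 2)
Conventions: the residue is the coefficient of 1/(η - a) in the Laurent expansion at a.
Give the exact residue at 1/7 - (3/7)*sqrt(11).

The factor η**2 - 2*η/7 - 2 splits as (η - a)(η - a') with a = 1/7 - (3/7)*sqrt(11), a' = 1/7 + (3/7)*sqrt(11). At the order-1 pole a set g(η) = (η - a)*f(η) = [-5*η**2/11 - η/10 + 27/16] / (η - a').
Simple pole: residue = g(a) at a = 1/7 - (3/7)*sqrt(11), which is -177/1540 - (32149/406560)*sqrt(11).

The residue is -177/1540 - (32149/406560)*sqrt(11).


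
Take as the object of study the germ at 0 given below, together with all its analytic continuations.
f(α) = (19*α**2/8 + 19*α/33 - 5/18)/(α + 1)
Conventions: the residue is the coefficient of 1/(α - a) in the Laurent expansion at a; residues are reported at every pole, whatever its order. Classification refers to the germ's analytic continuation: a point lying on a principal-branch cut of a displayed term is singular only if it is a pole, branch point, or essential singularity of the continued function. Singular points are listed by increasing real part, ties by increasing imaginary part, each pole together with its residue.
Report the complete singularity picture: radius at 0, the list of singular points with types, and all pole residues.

Radius of convergence at 0: 1.
At -1: a pole of order 1; residue 1205/792.

Denominator factor (α + 1): pole of order 1 at -1, modulus 1.
The radius of convergence is the smallest modulus among the singular points: 1.
At the order-1 pole -1 set g(α) = (α - (-1))*f(α) = 19*α**2/8 + 19*α/33 - 5/18.
Simple pole: residue = g(a) at a = -1, which is 1205/792.


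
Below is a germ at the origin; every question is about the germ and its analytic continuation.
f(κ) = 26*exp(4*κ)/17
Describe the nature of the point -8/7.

There is no denominator, hence no pole anywhere.
The factor exp(4*κ) is entire.
So the germ continues analytically to -8/7.

The point is a regular point.


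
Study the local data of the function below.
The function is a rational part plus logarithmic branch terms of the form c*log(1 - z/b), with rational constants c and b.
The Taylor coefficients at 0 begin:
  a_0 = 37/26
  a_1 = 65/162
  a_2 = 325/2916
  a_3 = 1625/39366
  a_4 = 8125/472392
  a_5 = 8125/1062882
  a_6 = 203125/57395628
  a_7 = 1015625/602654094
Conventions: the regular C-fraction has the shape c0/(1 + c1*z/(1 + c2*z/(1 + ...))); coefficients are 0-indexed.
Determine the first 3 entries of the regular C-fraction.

Taylor coefficients (read off): a_0 = 37/26, a_1 = 65/162, a_2 = 325/2916.
c0 = a_0 = 37/26. Peel one level at a time: if S = 1 + c*z/S' with S'(0) = 1, then c is the z-coefficient of S and S' = c*z/(S - 1).
S_1 = c0/f = 1 + (-845/2997)*z + (21125/17964018)*z^2 + ...; c1 = -845/2997.
S_2 = c1*z/(S_1 - 1) = 1 + (25/5994)*z + ...; c2 = 25/5994.

The regular C-fraction coefficients are [37/26, -845/2997, 25/5994].


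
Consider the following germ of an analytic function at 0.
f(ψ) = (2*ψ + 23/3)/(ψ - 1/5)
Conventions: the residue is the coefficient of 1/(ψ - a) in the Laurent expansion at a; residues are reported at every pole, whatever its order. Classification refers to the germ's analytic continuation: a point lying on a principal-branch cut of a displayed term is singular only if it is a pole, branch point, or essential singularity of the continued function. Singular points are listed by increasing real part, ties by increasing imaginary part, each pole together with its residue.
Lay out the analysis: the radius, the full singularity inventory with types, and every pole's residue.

Radius of convergence at 0: 1/5.
At 1/5: a pole of order 1; residue 121/15.

Denominator factor (ψ - 1/5): pole of order 1 at 1/5, modulus 1/5.
The radius of convergence is the smallest modulus among the singular points: 1/5.
At the order-1 pole 1/5 set g(ψ) = (ψ - (1/5))*f(ψ) = 2*ψ + 23/3.
Simple pole: residue = g(a) at a = 1/5, which is 121/15.


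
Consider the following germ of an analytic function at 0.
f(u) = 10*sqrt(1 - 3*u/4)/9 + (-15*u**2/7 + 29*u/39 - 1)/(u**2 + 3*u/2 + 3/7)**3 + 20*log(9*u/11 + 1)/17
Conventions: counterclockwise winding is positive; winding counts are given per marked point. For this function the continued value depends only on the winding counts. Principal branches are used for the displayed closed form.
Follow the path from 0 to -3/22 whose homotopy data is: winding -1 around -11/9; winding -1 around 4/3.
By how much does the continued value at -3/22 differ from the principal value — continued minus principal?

Continued minus principal equals (-(5/99)*sqrt(2134)) - ((40/17)*pi)*i.

The rational part is single-valued and drops out of the difference; each branch term changes only by its own monodromy.
(20/17)*log(1 - u/(-11/9)): each positive loop around -11/9 adds 2*pi*i to the log, so winding -1 contributes (20/17)*(-1)*2*pi*i = -(40/17)*pi*i.
(10/9)*sqrt(1 - u/(4/3)): winding -1 is odd, the square root flips sign, contributing -2*(10/9)*sqrt(1 - (-3/22)/(4/3)) = -2*(10/9)*sqrt(97/88) = -(5/99)*sqrt(2134).
Summing the contributions at u = -3/22 gives (-(5/99)*sqrt(2134)) - ((40/17)*pi)*i.


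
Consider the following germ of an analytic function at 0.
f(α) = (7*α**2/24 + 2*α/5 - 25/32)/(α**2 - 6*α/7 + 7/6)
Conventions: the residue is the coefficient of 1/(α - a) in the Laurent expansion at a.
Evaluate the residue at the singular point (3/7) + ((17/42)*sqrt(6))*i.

The residue is (13/40) + ((8497/48960)*sqrt(6))*i.

The factor α**2 - 6*α/7 + 7/6 splits as (α - a)(α - a') with a = (3/7) + ((17/42)*sqrt(6))*i, a' = (3/7) - ((17/42)*sqrt(6))*i. At the order-1 pole a set g(α) = (α - a)*f(α) = [7*α**2/24 + 2*α/5 - 25/32] / (α - a').
Simple pole: residue = g(a) at a = (3/7) + ((17/42)*sqrt(6))*i, which is (13/40) + ((8497/48960)*sqrt(6))*i.


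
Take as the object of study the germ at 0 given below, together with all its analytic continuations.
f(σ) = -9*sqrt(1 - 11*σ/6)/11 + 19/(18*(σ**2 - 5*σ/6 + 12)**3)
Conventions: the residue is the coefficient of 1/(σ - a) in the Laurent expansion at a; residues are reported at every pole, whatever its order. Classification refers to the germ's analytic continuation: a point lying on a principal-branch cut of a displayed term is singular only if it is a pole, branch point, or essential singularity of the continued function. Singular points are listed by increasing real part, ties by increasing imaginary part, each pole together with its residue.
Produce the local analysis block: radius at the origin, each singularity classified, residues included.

Denominator factor (σ**2 - 5*σ/6 + 12)^3: discriminant -1703/36, complex-conjugate roots (5/12) + ((1/12)*sqrt(1703))*i and (5/12) - ((1/12)*sqrt(1703))*i; poles of order 3, moduli (2)*sqrt(3) and (2)*sqrt(3).
Branch term (-9/11)*sqrt(1 - σ/(6/11)): its argument vanishes at σ = 6/11, a square-root branch point, modulus 6/11.
The radius of convergence is the smallest modulus among the singular points: 6/11.
The branch term is analytic at (5/12) - ((1/12)*sqrt(1703))*i and contributes nothing to the residue; only the rational part matters.
The factor σ**2 - 5*σ/6 + 12 splits as (σ - a)(σ - a') with a = (5/12) - ((1/12)*sqrt(1703))*i, a' = (5/12) + ((1/12)*sqrt(1703))*i. At the order-3 pole a set g(σ) = (σ - a)^3*(rational part) = [19/18] / (σ - a')^3.
Order-3 pole: residue = g''(a)/2; g''((5/12) - ((1/12)*sqrt(1703))*i) = ((98496/4939055927)*sqrt(1703))*i, so the residue is ((49248/4939055927)*sqrt(1703))*i.
The branch term is analytic at (5/12) + ((1/12)*sqrt(1703))*i and contributes nothing to the residue; only the rational part matters.
The factor σ**2 - 5*σ/6 + 12 splits as (σ - a)(σ - a') with a = (5/12) + ((1/12)*sqrt(1703))*i, a' = (5/12) - ((1/12)*sqrt(1703))*i. At the order-3 pole a set g(σ) = (σ - a)^3*(rational part) = [19/18] / (σ - a')^3.
Order-3 pole: residue = g''(a)/2; g''((5/12) + ((1/12)*sqrt(1703))*i) = -((98496/4939055927)*sqrt(1703))*i, so the residue is -((49248/4939055927)*sqrt(1703))*i.
List the singular points by increasing real part (a conjugate pair: the negative imaginary part first).

Radius of convergence at 0: 6/11.
At (5/12) - ((1/12)*sqrt(1703))*i: a pole of order 3; residue ((49248/4939055927)*sqrt(1703))*i.
At (5/12) + ((1/12)*sqrt(1703))*i: a pole of order 3; residue -((49248/4939055927)*sqrt(1703))*i.
At 6/11: an algebraic (square-root) branch point.


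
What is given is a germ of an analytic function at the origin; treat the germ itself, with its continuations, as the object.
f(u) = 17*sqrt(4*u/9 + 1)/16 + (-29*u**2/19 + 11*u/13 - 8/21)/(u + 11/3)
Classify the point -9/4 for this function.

The point is an algebraic (square-root) branch point.

The term (17/16)*sqrt(1 - u/(-9/4)) has argument 1 - -9/4/(-9/4) = 0 at -9/4: a square-root (algebraic, two-sheeted) branch point; the remaining terms are analytic or single-valued there.


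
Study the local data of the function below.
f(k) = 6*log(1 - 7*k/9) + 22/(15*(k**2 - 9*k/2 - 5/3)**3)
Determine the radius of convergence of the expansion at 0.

Denominator factor (k**2 - 9*k/2 - 5/3)^3: discriminant 323/12, real irrational roots 9/4 + (1/12)*sqrt(969) and 9/4 - (1/12)*sqrt(969); poles of order 3, moduli 9/4 + (1/12)*sqrt(969) and -9/4 + (1/12)*sqrt(969).
Branch term (6)*log(1 - k/(9/7)): its argument vanishes at k = 9/7, a logarithmic branch point, modulus 9/7.
The radius of convergence is the smallest modulus among the singular points: -9/4 + (1/12)*sqrt(969).

The radius of convergence is -9/4 + (1/12)*sqrt(969).


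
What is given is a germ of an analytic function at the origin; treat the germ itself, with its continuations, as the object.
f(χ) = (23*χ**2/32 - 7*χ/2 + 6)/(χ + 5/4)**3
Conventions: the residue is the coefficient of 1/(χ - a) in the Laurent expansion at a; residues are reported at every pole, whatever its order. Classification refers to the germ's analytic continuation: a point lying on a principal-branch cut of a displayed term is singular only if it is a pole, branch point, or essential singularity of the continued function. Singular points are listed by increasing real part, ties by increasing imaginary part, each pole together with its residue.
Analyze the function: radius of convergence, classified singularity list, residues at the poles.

Radius of convergence at 0: 5/4.
At -5/4: a pole of order 3; residue 23/32.

Denominator factor (χ + 5/4)^3: pole of order 3 at -5/4, modulus 5/4.
The radius of convergence is the smallest modulus among the singular points: 5/4.
At the order-3 pole -5/4 set g(χ) = (χ - (-5/4))^3*f(χ) = 23*χ**2/32 - 7*χ/2 + 6.
Order-3 pole: residue = g''(a)/2; g''(-5/4) = 23/16, so the residue is 23/32.


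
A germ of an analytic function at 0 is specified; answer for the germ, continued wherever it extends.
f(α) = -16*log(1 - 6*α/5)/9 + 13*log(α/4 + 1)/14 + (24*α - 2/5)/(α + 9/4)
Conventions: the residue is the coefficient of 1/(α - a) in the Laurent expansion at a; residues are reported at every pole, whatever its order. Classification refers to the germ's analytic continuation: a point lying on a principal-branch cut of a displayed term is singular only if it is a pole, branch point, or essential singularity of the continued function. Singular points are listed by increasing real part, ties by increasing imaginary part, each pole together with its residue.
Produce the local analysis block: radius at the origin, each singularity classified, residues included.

Radius of convergence at 0: 5/6.
At -4: a logarithmic branch point.
At -9/4: a pole of order 1; residue -272/5.
At 5/6: a logarithmic branch point.

Denominator factor (α + 9/4): pole of order 1 at -9/4, modulus 9/4.
Branch term (13/14)*log(1 - α/(-4)): its argument vanishes at α = -4, a logarithmic branch point, modulus 4.
Branch term (-16/9)*log(1 - α/(5/6)): its argument vanishes at α = 5/6, a logarithmic branch point, modulus 5/6.
The radius of convergence is the smallest modulus among the singular points: 5/6.
The branch terms are analytic at -9/4 and contribute nothing to the residue; only the rational part matters.
At the order-1 pole -9/4 set g(α) = (α - (-9/4))*(rational part) = 24*α - 2/5.
Simple pole: residue = g(a) at a = -9/4, which is -272/5.
List the singular points by increasing real part (a conjugate pair: the negative imaginary part first).


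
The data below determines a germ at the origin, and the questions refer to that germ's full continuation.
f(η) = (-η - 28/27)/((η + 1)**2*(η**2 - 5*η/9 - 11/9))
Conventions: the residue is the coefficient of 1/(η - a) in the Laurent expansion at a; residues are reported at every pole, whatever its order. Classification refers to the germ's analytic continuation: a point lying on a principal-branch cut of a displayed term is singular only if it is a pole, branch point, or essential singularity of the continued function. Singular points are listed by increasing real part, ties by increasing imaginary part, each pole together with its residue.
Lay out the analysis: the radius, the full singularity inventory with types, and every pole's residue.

Radius of convergence at 0: -5/18 + (1/18)*sqrt(421).
At -1: a pole of order 2; residue -104/27.
At 5/18 - (1/18)*sqrt(421): a pole of order 1; residue 52/27 + (1169/11367)*sqrt(421).
At 5/18 + (1/18)*sqrt(421): a pole of order 1; residue 52/27 - (1169/11367)*sqrt(421).

Denominator factor (η + 1)^2: pole of order 2 at -1, modulus 1.
Denominator factor (η**2 - 5*η/9 - 11/9): discriminant 421/81, real irrational roots 5/18 + (1/18)*sqrt(421) and 5/18 - (1/18)*sqrt(421); poles of order 1, moduli 5/18 + (1/18)*sqrt(421) and -5/18 + (1/18)*sqrt(421).
The radius of convergence is the smallest modulus among the singular points: -5/18 + (1/18)*sqrt(421).
At the order-2 pole -1 set g(η) = (η - (-1))^2*f(η) = (-η - 28/27)/(η**2 - 5*η/9 - 11/9).
Order-2 pole: residue = g'(a); g'(-1) = -104/27, so the residue is -104/27.
The factor η**2 - 5*η/9 - 11/9 splits as (η - a)(η - a') with a = 5/18 - (1/18)*sqrt(421), a' = 5/18 + (1/18)*sqrt(421). At the order-1 pole a set g(η) = (η - a)*f(η) = [(-η - 28/27)/(η + 1)**2] / (η - a').
Simple pole: residue = g(a) at a = 5/18 - (1/18)*sqrt(421), which is 52/27 + (1169/11367)*sqrt(421).
The factor η**2 - 5*η/9 - 11/9 splits as (η - a)(η - a') with a = 5/18 + (1/18)*sqrt(421), a' = 5/18 - (1/18)*sqrt(421). At the order-1 pole a set g(η) = (η - a)*f(η) = [(-η - 28/27)/(η + 1)**2] / (η - a').
Simple pole: residue = g(a) at a = 5/18 + (1/18)*sqrt(421), which is 52/27 - (1169/11367)*sqrt(421).
List the singular points by increasing real part (a conjugate pair: the negative imaginary part first).


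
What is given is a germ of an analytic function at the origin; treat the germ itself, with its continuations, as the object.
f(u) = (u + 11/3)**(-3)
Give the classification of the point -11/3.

The denominator factor u + 11/3 vanishes at -11/3 and appears to the power 3; the numerator there equals 1, nonzero, and no other factor vanishes.
Hence a pole whose order is the multiplicity, 3.

The point is a pole of order 3.


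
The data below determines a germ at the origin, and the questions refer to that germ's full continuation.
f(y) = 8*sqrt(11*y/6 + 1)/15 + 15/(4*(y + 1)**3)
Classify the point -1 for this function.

The denominator factor y + 1 vanishes at -1 and appears to the power 3; the numerator there equals 15/4, nonzero, and no other factor vanishes.
The branch terms are analytic at this point.
Hence a pole whose order is the multiplicity, 3.

The point is a pole of order 3.


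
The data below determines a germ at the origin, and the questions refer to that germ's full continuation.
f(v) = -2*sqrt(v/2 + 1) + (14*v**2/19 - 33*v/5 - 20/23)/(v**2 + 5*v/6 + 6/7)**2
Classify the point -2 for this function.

The term (-2)*sqrt(1 - v/(-2)) has argument 1 - -2/(-2) = 0 at -2: a square-root (algebraic, two-sheeted) branch point; the remaining terms are analytic or single-valued there.

The point is an algebraic (square-root) branch point.


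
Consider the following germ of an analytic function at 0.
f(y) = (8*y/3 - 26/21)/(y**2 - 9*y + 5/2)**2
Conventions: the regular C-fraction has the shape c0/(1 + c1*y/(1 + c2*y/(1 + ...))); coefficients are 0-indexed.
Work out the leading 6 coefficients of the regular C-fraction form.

The regular C-fraction coefficients are [-104/525, -328/65, 1527/2665, -180596/104345, -29625575/42426168, -2948447143/12045614280].

Taylor coefficients (expand at 0): a_0 = -104/525, a_1 = -2624/2625, a_2 = -8384/1875, a_3 = -1247552/65625, a_4 = -1710496/21875, a_5 = -171791744/546875.
c0 = a_0 = -104/525. Peel one level at a time: if S = 1 + c*y/S' with S'(0) = 1, then c is the y-coefficient of S and S' = c*y/(S - 1).
S_1 = c0/f = 1 + (-328/65)*y + (12216/4225)*y^2 + ...; c1 = -328/65.
S_2 = c1*y/(S_1 - 1) = 1 + (1527/2665)*y + (41676/42025)*y^2 + ...; c2 = 1527/2665.
S_3 = c2*y/(S_2 - 1) = 1 + (-180596/104345)*y + (-1878695/1554486)*y^2 + ...; c3 = -180596/104345.
S_4 = c3*y/(S_3 - 1) = 1 + (-29625575/42426168)*y + (-1187488535/6947555904)*y^2 + ...; c4 = -29625575/42426168.
S_5 = c4*y/(S_4 - 1) = 1 + (-2948447143/12045614280)*y + ...; c5 = -2948447143/12045614280.


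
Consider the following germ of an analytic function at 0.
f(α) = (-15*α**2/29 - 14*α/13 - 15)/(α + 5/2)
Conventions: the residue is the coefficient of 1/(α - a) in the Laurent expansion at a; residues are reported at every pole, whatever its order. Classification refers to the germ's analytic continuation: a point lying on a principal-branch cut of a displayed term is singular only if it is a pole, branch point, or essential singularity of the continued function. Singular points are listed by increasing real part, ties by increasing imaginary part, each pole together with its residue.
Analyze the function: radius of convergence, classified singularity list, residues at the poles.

Radius of convergence at 0: 5/2.
At -5/2: a pole of order 1; residue -23435/1508.

Denominator factor (α + 5/2): pole of order 1 at -5/2, modulus 5/2.
The radius of convergence is the smallest modulus among the singular points: 5/2.
At the order-1 pole -5/2 set g(α) = (α - (-5/2))*f(α) = -15*α**2/29 - 14*α/13 - 15.
Simple pole: residue = g(a) at a = -5/2, which is -23435/1508.


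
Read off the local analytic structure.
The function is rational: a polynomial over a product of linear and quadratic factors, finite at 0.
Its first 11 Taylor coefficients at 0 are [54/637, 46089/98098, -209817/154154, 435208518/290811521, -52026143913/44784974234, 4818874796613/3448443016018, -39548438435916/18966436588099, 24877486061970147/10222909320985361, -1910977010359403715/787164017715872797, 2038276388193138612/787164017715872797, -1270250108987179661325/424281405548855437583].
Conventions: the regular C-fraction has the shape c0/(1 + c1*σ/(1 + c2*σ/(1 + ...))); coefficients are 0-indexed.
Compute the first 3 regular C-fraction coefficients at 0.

Taylor coefficients (read off): a_0 = 54/637, a_1 = 46089/98098, a_2 = -209817/154154.
c0 = a_0 = 54/637. Peel one level at a time: if S = 1 + c*σ/S' with S'(0) = 1, then c is the σ-coefficient of S and S' = c*σ/(S - 1).
S_1 = c0/f = 1 + (-1707/308)*σ + (4436965/94864)*σ^2 + ...; c1 = -1707/308.
S_2 = c1*σ/(S_1 - 1) = 1 + (4436965/525756)*σ + ...; c2 = 4436965/525756.

The regular C-fraction coefficients are [54/637, -1707/308, 4436965/525756].


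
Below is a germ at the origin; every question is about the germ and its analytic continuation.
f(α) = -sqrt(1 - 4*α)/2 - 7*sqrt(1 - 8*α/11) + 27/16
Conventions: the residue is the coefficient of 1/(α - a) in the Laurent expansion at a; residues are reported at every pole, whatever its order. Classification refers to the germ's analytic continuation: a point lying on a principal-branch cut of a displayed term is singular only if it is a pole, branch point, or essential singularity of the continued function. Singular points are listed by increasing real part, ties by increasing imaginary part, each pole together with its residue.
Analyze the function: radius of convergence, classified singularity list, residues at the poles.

Radius of convergence at 0: 1/4.
At 1/4: an algebraic (square-root) branch point.
At 11/8: an algebraic (square-root) branch point.

Branch term (-1/2)*sqrt(1 - α/(1/4)): its argument vanishes at α = 1/4, a square-root branch point, modulus 1/4.
Branch term (-7)*sqrt(1 - α/(11/8)): its argument vanishes at α = 11/8, a square-root branch point, modulus 11/8.
The radius of convergence is the smallest modulus among the singular points: 1/4.
List the singular points by increasing real part (a conjugate pair: the negative imaginary part first).


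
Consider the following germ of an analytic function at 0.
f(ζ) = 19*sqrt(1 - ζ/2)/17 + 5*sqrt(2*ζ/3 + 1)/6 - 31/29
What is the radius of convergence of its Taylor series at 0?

Branch term (19/17)*sqrt(1 - ζ/(2)): its argument vanishes at ζ = 2, a square-root branch point, modulus 2.
Branch term (5/6)*sqrt(1 - ζ/(-3/2)): its argument vanishes at ζ = -3/2, a square-root branch point, modulus 3/2.
The radius of convergence is the smallest modulus among the singular points: 3/2.

The radius of convergence is 3/2.


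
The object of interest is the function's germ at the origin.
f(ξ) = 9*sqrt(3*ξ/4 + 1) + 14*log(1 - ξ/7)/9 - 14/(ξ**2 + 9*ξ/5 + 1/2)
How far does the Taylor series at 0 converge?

The radius of convergence is 9/10 - (1/10)*sqrt(31).

Denominator factor (ξ**2 + 9*ξ/5 + 1/2): discriminant 31/25, real irrational roots -9/10 + (1/10)*sqrt(31) and -9/10 - (1/10)*sqrt(31); poles of order 1, moduli 9/10 - (1/10)*sqrt(31) and 9/10 + (1/10)*sqrt(31).
Branch term (14/9)*log(1 - ξ/(7)): its argument vanishes at ξ = 7, a logarithmic branch point, modulus 7.
Branch term (9)*sqrt(1 - ξ/(-4/3)): its argument vanishes at ξ = -4/3, a square-root branch point, modulus 4/3.
The radius of convergence is the smallest modulus among the singular points: 9/10 - (1/10)*sqrt(31).


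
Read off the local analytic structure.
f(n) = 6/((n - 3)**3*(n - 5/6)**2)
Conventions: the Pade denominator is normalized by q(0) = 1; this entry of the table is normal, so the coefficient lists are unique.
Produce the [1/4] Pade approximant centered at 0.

Taylor coefficients needed (expand at 0): a_0 = -8/25, a_1 = -136/125, a_2 = -4432/1875, a_3 = -356464/84375, a_4 = -114664/16875, a_5 = -64874488/6328125.
Write the denominator as Q(n) = 1 + q1*n + q2*n^2 + q3*n^3 + q4*n^4. Requiring Q*f - P = O(n^6) with deg P <= 1 kills the coefficients of n^2..n^5 in Q*f:
  n^2: a_2 + q1*a_1 + q2*a_0 = 0, i.e. -4432/1875 + (-136/125)*q1 + (-8/25)*q2 = 0.
  n^3: a_3 + q1*a_2 + q2*a_1 + q3*a_0 = 0, i.e. -356464/84375 + (-4432/1875)*q1 + (-136/125)*q2 + (-8/25)*q3 = 0.
  n^4: a_4 + q1*a_3 + q2*a_2 + q3*a_1 + q4*a_0 = 0, i.e. -114664/16875 + (-356464/84375)*q1 + (-4432/1875)*q2 + (-136/125)*q3 + (-8/25)*q4 = 0.
  n^5: a_5 + q1*a_4 + q2*a_3 + q3*a_2 + q4*a_1 = 0, i.e. -64874488/6328125 + (-114664/16875)*q1 + (-356464/84375)*q2 + (-4432/1875)*q3 + (-136/125)*q4 = 0.
Solving this linear system: q1 = -529/160, q2 = 9251/2400, q3 = -40733/21600, q4 = 853/2400.
The numerator is Q*f truncated at degree 1: P0 = a_0 = -8/25; P1 = a_1 + q1*a_0 = -3/100.

The Pade approximant has numerator coefficients [-8/25, -3/100]; denominator coefficients [1, -529/160, 9251/2400, -40733/21600, 853/2400].


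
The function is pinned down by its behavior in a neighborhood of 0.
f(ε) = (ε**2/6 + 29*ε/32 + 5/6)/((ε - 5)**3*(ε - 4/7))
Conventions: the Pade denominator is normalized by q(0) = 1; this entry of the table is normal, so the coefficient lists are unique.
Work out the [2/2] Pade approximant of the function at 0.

Taylor coefficients needed (expand at 0): a_0 = 7/600, a_1 = 77/1920, a_2 = 26537/320000, a_3 = 2889649/19200000, a_4 = 20370007/76800000.
Write the denominator as Q(ε) = 1 + q1*ε + q2*ε^2. Requiring Q*f - P = O(ε^5) with deg P <= 2 kills the coefficients of ε^3..ε^4 in Q*f:
  ε^3: a_3 + q1*a_2 + q2*a_1 = 0, i.e. 2889649/19200000 + (26537/320000)*q1 + (77/1920)*q2 = 0.
  ε^4: a_4 + q1*a_3 + q2*a_2 = 0, i.e. 20370007/76800000 + (2889649/19200000)*q1 + (26537/320000)*q2 = 0.
Solving this linear system: q1 = -173400659/79116020, q2 = 154137887/197790050.
The numerator is Q*f truncated at degree 2: P0 = a_0 = 7/600; P1 = a_1 + q1*a_0 = 919899491/63292816000; P2 = a_2 + q1*a_1 + q2*a_0 = 1304657627/316464080000.

The Pade approximant has numerator coefficients [7/600, 919899491/63292816000, 1304657627/316464080000]; denominator coefficients [1, -173400659/79116020, 154137887/197790050].


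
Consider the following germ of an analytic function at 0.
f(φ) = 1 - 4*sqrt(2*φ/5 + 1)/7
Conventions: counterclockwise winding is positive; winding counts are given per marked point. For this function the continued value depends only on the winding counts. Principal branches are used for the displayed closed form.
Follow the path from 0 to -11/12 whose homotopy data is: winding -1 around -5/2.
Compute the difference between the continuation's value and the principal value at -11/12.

The rational part is single-valued and drops out of the difference; each branch term changes only by its own monodromy.
(-4/7)*sqrt(1 - φ/(-5/2)): winding -1 is odd, the square root flips sign, contributing -2*(-4/7)*sqrt(1 - (-11/12)/(-5/2)) = -2*(-4/7)*sqrt(19/30) = (4/105)*sqrt(570).
Summing the contributions at φ = -11/12 gives (4/105)*sqrt(570).

Continued minus principal equals (4/105)*sqrt(570).


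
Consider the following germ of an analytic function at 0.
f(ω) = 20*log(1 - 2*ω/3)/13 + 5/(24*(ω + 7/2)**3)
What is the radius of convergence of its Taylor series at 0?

The radius of convergence is 3/2.

Denominator factor (ω + 7/2)^3: pole of order 3 at -7/2, modulus 7/2.
Branch term (20/13)*log(1 - ω/(3/2)): its argument vanishes at ω = 3/2, a logarithmic branch point, modulus 3/2.
The radius of convergence is the smallest modulus among the singular points: 3/2.


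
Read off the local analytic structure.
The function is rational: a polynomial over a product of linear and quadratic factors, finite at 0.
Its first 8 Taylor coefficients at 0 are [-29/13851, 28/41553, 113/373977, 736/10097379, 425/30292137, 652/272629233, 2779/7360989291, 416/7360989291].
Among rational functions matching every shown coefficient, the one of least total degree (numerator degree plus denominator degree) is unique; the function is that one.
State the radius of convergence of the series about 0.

The radius of convergence is 9.

No rational of total degree below 4 reproduces all 8 coefficients; solving the [1/3] Pade equations on them gives f(φ) = (29/19 - φ)/(φ - 9)**3, whose expansion matches every shown term.
Denominator factor (φ - 9)^3: pole of order 3 at 9, modulus 9.
The radius of convergence is the smallest modulus among the singular points: 9.


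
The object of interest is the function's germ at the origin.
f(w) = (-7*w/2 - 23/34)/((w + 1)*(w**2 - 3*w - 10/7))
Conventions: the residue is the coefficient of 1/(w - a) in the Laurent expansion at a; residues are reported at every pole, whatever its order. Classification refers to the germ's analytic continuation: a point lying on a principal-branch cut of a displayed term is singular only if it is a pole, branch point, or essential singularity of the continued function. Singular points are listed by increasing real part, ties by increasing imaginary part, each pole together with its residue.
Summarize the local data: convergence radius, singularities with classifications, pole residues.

Denominator factor (w + 1): pole of order 1 at -1, modulus 1.
Denominator factor (w**2 - 3*w - 10/7): discriminant 103/7, real irrational roots 3/2 + (1/14)*sqrt(721) and 3/2 - (1/14)*sqrt(721); poles of order 1, moduli 3/2 + (1/14)*sqrt(721) and -3/2 + (1/14)*sqrt(721).
The radius of convergence is the smallest modulus among the singular points: -3/2 + (1/14)*sqrt(721).
At the order-1 pole -1 set g(w) = (w - (-1))*f(w) = (-7*w/2 - 23/34)/(w**2 - 3*w - 10/7).
Simple pole: residue = g(a) at a = -1, which is 56/51.
The factor w**2 - 3*w - 10/7 splits as (w - a)(w - a') with a = 3/2 - (1/14)*sqrt(721), a' = 3/2 + (1/14)*sqrt(721). At the order-1 pole a set g(w) = (w - a)*f(w) = [(-7*w/2 - 23/34)/(w + 1)] / (w - a').
Simple pole: residue = g(a) at a = 3/2 - (1/14)*sqrt(721), which is -28/51 + (77/10506)*sqrt(721).
The factor w**2 - 3*w - 10/7 splits as (w - a)(w - a') with a = 3/2 + (1/14)*sqrt(721), a' = 3/2 - (1/14)*sqrt(721). At the order-1 pole a set g(w) = (w - a)*f(w) = [(-7*w/2 - 23/34)/(w + 1)] / (w - a').
Simple pole: residue = g(a) at a = 3/2 + (1/14)*sqrt(721), which is -28/51 - (77/10506)*sqrt(721).
List the singular points by increasing real part (a conjugate pair: the negative imaginary part first).

Radius of convergence at 0: -3/2 + (1/14)*sqrt(721).
At -1: a pole of order 1; residue 56/51.
At 3/2 - (1/14)*sqrt(721): a pole of order 1; residue -28/51 + (77/10506)*sqrt(721).
At 3/2 + (1/14)*sqrt(721): a pole of order 1; residue -28/51 - (77/10506)*sqrt(721).


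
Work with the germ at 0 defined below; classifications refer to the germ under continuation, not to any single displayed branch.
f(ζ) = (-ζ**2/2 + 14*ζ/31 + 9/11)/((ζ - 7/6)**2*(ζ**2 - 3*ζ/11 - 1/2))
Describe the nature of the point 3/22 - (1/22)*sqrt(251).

The denominator factor ζ**2 - 3*ζ/11 - 1/2 vanishes at 3/22 - (1/22)*sqrt(251) and appears to the power 1; the numerator there equals 4585/7502 - (215/15004)*sqrt(251), nonzero, and no other factor vanishes.
Hence a pole whose order is the multiplicity, 1.

The point is a pole of order 1.


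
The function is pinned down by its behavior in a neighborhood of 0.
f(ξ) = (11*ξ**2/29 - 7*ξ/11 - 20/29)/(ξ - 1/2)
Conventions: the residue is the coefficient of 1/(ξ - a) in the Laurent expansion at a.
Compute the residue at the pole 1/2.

At the order-1 pole 1/2 set g(ξ) = (ξ - (1/2))*f(ξ) = 11*ξ**2/29 - 7*ξ/11 - 20/29.
Simple pole: residue = g(a) at a = 1/2, which is -1165/1276.

The residue is -1165/1276.


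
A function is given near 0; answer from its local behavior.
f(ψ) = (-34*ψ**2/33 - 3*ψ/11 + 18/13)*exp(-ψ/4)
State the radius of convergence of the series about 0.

The radius of convergence is infinite.

The factor exp(-ψ/4) is entire and contributes no finite singular point.
The polynomial part has no poles.
No finite singular points: the Taylor series at 0 converges everywhere.


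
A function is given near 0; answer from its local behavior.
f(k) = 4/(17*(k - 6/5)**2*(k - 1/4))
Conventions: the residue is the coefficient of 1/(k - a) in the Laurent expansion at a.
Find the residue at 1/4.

At the order-1 pole 1/4 set g(k) = (k - (1/4))*f(k) = 4/(17*(k - 6/5)**2).
Simple pole: residue = g(a) at a = 1/4, which is 1600/6137.

The residue is 1600/6137.


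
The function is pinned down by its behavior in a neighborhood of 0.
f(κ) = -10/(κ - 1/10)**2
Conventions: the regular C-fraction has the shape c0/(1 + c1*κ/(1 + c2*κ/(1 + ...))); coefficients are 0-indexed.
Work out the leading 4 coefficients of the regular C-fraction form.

The regular C-fraction coefficients are [-1000, -20, 5, -5].

Taylor coefficients (expand at 0): a_0 = -1000, a_1 = -20000, a_2 = -300000, a_3 = -4000000.
c0 = a_0 = -1000. Peel one level at a time: if S = 1 + c*κ/S' with S'(0) = 1, then c is the κ-coefficient of S and S' = c*κ/(S - 1).
S_1 = c0/f = 1 + (-20)*κ + (100)*κ^2 + ...; c1 = -20.
S_2 = c1*κ/(S_1 - 1) = 1 + (5)*κ + (25)*κ^2 + ...; c2 = 5.
S_3 = c2*κ/(S_2 - 1) = 1 + (-5)*κ + ...; c3 = -5.


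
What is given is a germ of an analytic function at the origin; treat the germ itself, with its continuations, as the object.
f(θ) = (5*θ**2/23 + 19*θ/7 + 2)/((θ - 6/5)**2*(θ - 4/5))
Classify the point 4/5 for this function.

The denominator factor θ - 4/5 vanishes at 4/5 and appears to the power 1; the numerator there equals 694/161, nonzero, and no other factor vanishes.
Hence a pole whose order is the multiplicity, 1.

The point is a pole of order 1.


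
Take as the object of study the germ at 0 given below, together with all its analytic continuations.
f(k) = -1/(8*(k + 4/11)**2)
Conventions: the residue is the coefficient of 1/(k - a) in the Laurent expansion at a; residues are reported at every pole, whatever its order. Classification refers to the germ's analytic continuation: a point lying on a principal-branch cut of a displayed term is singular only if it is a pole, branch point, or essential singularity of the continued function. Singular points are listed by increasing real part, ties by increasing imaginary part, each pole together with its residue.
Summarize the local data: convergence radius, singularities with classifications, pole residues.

Radius of convergence at 0: 4/11.
At -4/11: a pole of order 2; residue 0.

Denominator factor (k + 4/11)^2: pole of order 2 at -4/11, modulus 4/11.
The radius of convergence is the smallest modulus among the singular points: 4/11.
At the order-2 pole -4/11 set g(k) = (k - (-4/11))^2*f(k) = -1/8.
Order-2 pole: residue = g'(a); g'(-4/11) = 0, so the residue is 0.


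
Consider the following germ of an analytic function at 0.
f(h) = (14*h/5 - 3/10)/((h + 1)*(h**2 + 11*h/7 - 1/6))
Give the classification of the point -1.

The point is a pole of order 1.

The denominator factor h + 1 vanishes at -1 and appears to the power 1; the numerator there equals -31/10, nonzero, and no other factor vanishes.
Hence a pole whose order is the multiplicity, 1.


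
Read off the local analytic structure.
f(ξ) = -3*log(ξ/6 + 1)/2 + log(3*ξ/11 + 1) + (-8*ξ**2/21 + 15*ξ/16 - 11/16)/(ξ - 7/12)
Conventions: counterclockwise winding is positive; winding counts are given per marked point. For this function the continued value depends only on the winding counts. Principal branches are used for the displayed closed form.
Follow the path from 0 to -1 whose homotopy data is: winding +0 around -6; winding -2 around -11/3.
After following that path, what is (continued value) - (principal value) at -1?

The rational part is single-valued and drops out of the difference; each branch term changes only by its own monodromy.
(-3/2)*log(1 - ξ/(-6)): winding 0 around -6, so this term returns to its principal value, contribution 0.
(1)*log(1 - ξ/(-11/3)): each positive loop around -11/3 adds 2*pi*i to the log, so winding -2 contributes (1)*(-2)*2*pi*i = -(4)*pi*i.
Summing the contributions at ξ = -1 gives -(4)*pi*i.

Continued minus principal equals -(4)*pi*i.


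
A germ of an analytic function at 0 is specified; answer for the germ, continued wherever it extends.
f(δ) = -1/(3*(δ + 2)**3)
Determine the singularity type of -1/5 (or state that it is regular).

Denominator factors: δ + 2 = 9/5 at δ = -1/5 — none vanishes.
So the germ continues analytically to -1/5.

The point is a regular point.


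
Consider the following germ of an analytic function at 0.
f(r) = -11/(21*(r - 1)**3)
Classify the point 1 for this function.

The point is a pole of order 3.

The denominator factor r - 1 vanishes at 1 and appears to the power 3; the numerator there equals -11/21, nonzero, and no other factor vanishes.
Hence a pole whose order is the multiplicity, 3.


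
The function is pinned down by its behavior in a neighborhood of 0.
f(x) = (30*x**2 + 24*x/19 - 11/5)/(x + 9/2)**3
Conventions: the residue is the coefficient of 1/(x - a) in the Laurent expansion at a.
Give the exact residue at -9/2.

The residue is 30.

At the order-3 pole -9/2 set g(x) = (x - (-9/2))^3*f(x) = 30*x**2 + 24*x/19 - 11/5.
Order-3 pole: residue = g''(a)/2; g''(-9/2) = 60, so the residue is 30.


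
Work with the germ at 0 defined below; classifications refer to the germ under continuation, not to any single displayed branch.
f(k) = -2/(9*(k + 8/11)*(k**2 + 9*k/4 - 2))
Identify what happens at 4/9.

Denominator factors: k + 8/11 = 116/99 at k = 4/9; k**2 + 9*k/4 - 2 = -65/81 at k = 4/9 — none vanishes.
So the germ continues analytically to 4/9.

The point is a regular point.


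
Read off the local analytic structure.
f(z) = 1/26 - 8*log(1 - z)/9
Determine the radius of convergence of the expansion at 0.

The radius of convergence is 1.

Branch term (-8/9)*log(1 - z/(1)): its argument vanishes at z = 1, a logarithmic branch point, modulus 1.
The radius of convergence is the smallest modulus among the singular points: 1.


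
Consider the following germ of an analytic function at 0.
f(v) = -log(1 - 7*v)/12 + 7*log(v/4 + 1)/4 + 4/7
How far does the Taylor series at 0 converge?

The radius of convergence is 1/7.

Branch term (-1/12)*log(1 - v/(1/7)): its argument vanishes at v = 1/7, a logarithmic branch point, modulus 1/7.
Branch term (7/4)*log(1 - v/(-4)): its argument vanishes at v = -4, a logarithmic branch point, modulus 4.
The radius of convergence is the smallest modulus among the singular points: 1/7.


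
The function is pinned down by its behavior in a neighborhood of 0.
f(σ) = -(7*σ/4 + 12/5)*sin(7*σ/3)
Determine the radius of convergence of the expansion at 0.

The factor -sin(7*σ/3) is entire and contributes no finite singular point.
The polynomial part has no poles.
No finite singular points: the Taylor series at 0 converges everywhere.

The radius of convergence is infinite.


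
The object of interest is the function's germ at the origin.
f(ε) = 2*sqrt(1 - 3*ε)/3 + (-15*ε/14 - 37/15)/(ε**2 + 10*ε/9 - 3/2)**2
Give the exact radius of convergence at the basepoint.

The radius of convergence is 1/3.

Denominator factor (ε**2 + 10*ε/9 - 3/2)^2: discriminant 586/81, real irrational roots -5/9 + (1/18)*sqrt(586) and -5/9 - (1/18)*sqrt(586); poles of order 2, moduli -5/9 + (1/18)*sqrt(586) and 5/9 + (1/18)*sqrt(586).
Branch term (2/3)*sqrt(1 - ε/(1/3)): its argument vanishes at ε = 1/3, a square-root branch point, modulus 1/3.
The radius of convergence is the smallest modulus among the singular points: 1/3.


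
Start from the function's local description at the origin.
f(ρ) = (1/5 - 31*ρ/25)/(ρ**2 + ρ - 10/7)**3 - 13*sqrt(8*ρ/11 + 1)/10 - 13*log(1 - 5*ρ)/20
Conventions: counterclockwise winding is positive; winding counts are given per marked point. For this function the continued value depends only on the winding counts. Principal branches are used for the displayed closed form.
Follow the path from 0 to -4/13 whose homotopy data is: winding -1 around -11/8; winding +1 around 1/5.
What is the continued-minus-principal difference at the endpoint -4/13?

Continued minus principal equals ((1/55)*sqrt(15873)) - ((13/10)*pi)*i.

The rational part is single-valued and drops out of the difference; each branch term changes only by its own monodromy.
(-13/10)*sqrt(1 - ρ/(-11/8)): winding -1 is odd, the square root flips sign, contributing -2*(-13/10)*sqrt(1 - (-4/13)/(-11/8)) = -2*(-13/10)*sqrt(111/143) = (1/55)*sqrt(15873).
(-13/20)*log(1 - ρ/(1/5)): each positive loop around 1/5 adds 2*pi*i to the log, so winding +1 contributes (-13/20)*(1)*2*pi*i = -(13/10)*pi*i.
Summing the contributions at ρ = -4/13 gives ((1/55)*sqrt(15873)) - ((13/10)*pi)*i.


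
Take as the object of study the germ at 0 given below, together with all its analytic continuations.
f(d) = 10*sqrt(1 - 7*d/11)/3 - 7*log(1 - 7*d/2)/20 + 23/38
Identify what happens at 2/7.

The term (-7/20)*log(1 - d/(2/7)) has argument 1 - 2/7/(2/7) = 0 at 2/7: a logarithmic (infinitely-sheeted) branch point; the remaining terms are analytic or single-valued there.

The point is a logarithmic branch point.
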